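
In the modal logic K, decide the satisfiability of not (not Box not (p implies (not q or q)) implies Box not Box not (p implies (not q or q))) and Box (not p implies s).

Satisfiable (open branch found)

1. not (not Box not (p implies (not q or q)) implies Box not Box not (p implies (not q or q))) and Box (not p implies s), w0
2. not (not Box not (p implies (not q or q)) implies Box not Box not (p implies (not q or q))), w0
3. Box (not p implies s), w0
4. not Box not (p implies (not q or q)), w0
5. not Box not Box not (p implies (not q or q)), w0
6. p implies (not q or q), w1
7. not p implies s, w1
8. not q or q, w1
9. s, w1
10. q, w1
11. Box not (p implies (not q or q)), w2
12. not p implies s, w2
13. s, w2
Accessibility: w0Rw1, w0Rw2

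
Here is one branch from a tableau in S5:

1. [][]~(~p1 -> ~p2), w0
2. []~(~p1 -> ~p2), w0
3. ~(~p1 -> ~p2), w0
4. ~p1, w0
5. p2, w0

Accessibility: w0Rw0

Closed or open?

No atom appears with both signs at the same world.

No, open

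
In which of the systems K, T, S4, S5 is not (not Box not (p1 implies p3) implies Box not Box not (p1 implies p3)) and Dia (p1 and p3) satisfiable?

K, T, S4

S4-tableau for the formula:
1. not (not Box not (p1 implies p3) implies Box not Box not (p1 implies p3)) and Dia (p1 and p3), u
2. not (not Box not (p1 implies p3) implies Box not Box not (p1 implies p3)), u
3. Dia (p1 and p3), u
4. not Box not (p1 implies p3), u
5. not Box not Box not (p1 implies p3), u
6. p1 and p3, v
7. p1, v
8. p3, v
9. p1 implies p3, w
10. p3, w
11. Box not (p1 implies p3), x
12. not (p1 implies p3), x
13. p1, x
14. not p3, x
Accessibility: uRu, uRv, uRw, uRx, vRv, wRw, xRx
Complete open branch: satisfiable in S4, hence also in K, T (this S4-model is also a K-model and a T-model).
S5-tableau for the formula:
1. not (not Box not (p1 implies p3) implies Box not Box not (p1 implies p3)) and Dia (p1 and p3), u
2. not (not Box not (p1 implies p3) implies Box not Box not (p1 implies p3)), u
3. Dia (p1 and p3), u
4. not Box not (p1 implies p3), u
5. not Box not Box not (p1 implies p3), u
6. p1 and p3, v
7. p1, v
8. p3, v
9. p1 implies p3, w
10. p3, w
11. Box not (p1 implies p3), x
12. not (p1 implies p3), u
13. p1, u
14. not p3, u
15. not (p1 implies p3), v
16. not p3, v
Accessibility: uRu, uRv, uRw, uRx, vRu, vRv, vRw, vRx, wRu, wRv, wRw, wRx, xRu, xRv, xRw, xRx
Branch closes: p3 and not p3 both at v.
Every branch closes (one shown): unsatisfiable in S5.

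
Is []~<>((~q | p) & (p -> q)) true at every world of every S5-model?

Invalid (countermodel exists)

Tableau for the negation ~[]~<>((~q | p) & (p -> q)):
1. ~[]~<>((~q | p) & (p -> q)), u
2. <>((~q | p) & (p -> q)), v
3. (~q | p) & (p -> q), w
4. ~q | p, w
5. p -> q, w
6. p, w
7. q, w
Accessibility: uRu, uRv, uRw, vRu, vRv, vRw, wRu, wRv, wRw
The negation has an open branch (countermodel exists).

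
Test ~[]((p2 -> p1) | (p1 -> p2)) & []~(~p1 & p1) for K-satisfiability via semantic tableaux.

Unsatisfiable

1. ~[]((p2 -> p1) | (p1 -> p2)) & []~(~p1 & p1), w0
2. ~[]((p2 -> p1) | (p1 -> p2)), w0
3. []~(~p1 & p1), w0
4. ~((p2 -> p1) | (p1 -> p2)), w1
5. ~(p2 -> p1), w1
6. ~(p1 -> p2), w1
7. p2, w1
8. ~p1, w1
9. p1, w1
10. ~p2, w1
Accessibility: w0Rw1
Branch closes: p1 and ~p1 both at w1.
(One branch shown.) All branches close.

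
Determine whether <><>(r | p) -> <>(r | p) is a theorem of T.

No, not valid

Tableau for the negation ~(<><>(r | p) -> <>(r | p)):
1. ~(<><>(r | p) -> <>(r | p)), 0
2. <><>(r | p), 0
3. ~<>(r | p), 0
4. ~(r | p), 0
5. ~r, 0
6. ~p, 0
7. <>(r | p), 1
8. ~(r | p), 1
9. ~r, 1
10. ~p, 1
11. r | p, 2
12. p, 2
Accessibility: 0R0, 0R1, 1R1, 1R2, 2R2
The negation has an open branch (countermodel exists).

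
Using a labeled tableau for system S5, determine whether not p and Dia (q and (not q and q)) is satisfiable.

Unsatisfiable (every branch closes)

1. not p and Dia (q and (not q and q)), u
2. not p, u
3. Dia (q and (not q and q)), u
4. q and (not q and q), v
5. q, v
6. not q and q, v
7. not q, v
Accessibility: uRu, uRv, vRu, vRv
Branch closes: q and not q both at v.
Every branch closes; the branch above is one of them.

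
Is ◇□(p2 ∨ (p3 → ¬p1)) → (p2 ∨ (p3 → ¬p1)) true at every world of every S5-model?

Tableau for the negation ¬(◇□(p2 ∨ (p3 → ¬p1)) → (p2 ∨ (p3 → ¬p1))):
1. ¬(◇□(p2 ∨ (p3 → ¬p1)) → (p2 ∨ (p3 → ¬p1))), 0
2. ◇□(p2 ∨ (p3 → ¬p1)), 0   [¬→-rule on 1]
3. ¬(p2 ∨ (p3 → ¬p1)), 0   [¬→-rule on 1]
4. ¬p2, 0   [¬∨-rule on 3]
5. ¬(p3 → ¬p1), 0   [¬∨-rule on 3]
6. p3, 0   [¬→-rule on 5]
7. p1, 0   [¬→-rule on 5]
8. □(p2 ∨ (p3 → ¬p1)), 1   [◇-rule on 2: fresh world 1, 0R1]
9. p2 ∨ (p3 → ¬p1), 0   [□-rule on 8 via 1R0]
10. p2 ∨ (p3 → ¬p1), 1   [□-rule on 8 via 1R1]
11. p3 → ¬p1, 0   [∨-rule on 9 (branches; this branch)]
12. p3 → ¬p1, 1   [∨-rule on 10 (branches; this branch)]
13. ¬p1, 0   [→-rule on 11 (branches; this branch)]
Accessibility: 0R0, 0R1, 1R0, 1R1
Branch closes: p1 and ¬p1 both at 0.
Every branch of the negation's tableau closes; the branch above is one of them.

Valid in S5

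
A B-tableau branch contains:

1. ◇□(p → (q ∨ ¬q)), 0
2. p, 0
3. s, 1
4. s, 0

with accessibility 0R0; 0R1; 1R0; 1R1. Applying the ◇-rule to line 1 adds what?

a fresh world 2 with 0R2, and □(p → (q ∨ ¬q)) at 2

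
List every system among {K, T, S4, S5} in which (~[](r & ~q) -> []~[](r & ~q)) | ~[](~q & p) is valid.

S5-tableau for the negation ~((~[](r & ~q) -> []~[](r & ~q)) | ~[](~q & p)):
1. ~((~[](r & ~q) -> []~[](r & ~q)) | ~[](~q & p)), u
2. ~(~[](r & ~q) -> []~[](r & ~q)), u   [~|-rule on 1]
3. [](~q & p), u   [~|-rule on 1]
4. ~[](r & ~q), u   [~->-rule on 2]
5. ~[]~[](r & ~q), u   [~->-rule on 2]
6. ~q & p, u   [[]-rule on 3 via uRu]
7. ~q, u   [&-rule on 6]
8. p, u   [&-rule on 6]
9. ~(r & ~q), v   [~[]-rule on 4: fresh world v, uRv]
10. ~q & p, v   [[]-rule on 3 via uRv]
11. ~q, v   [&-rule on 10]
12. p, v   [&-rule on 10]
13. ~r, v   [~&-rule on 9 (branches; this branch)]
14. [](r & ~q), w   [~[]-rule on 5: fresh world w, uRw]
15. ~q & p, w   [[]-rule on 3 via uRw]
16. ~q, w   [&-rule on 15]
17. p, w   [&-rule on 15]
18. r & ~q, u   [[]-rule on 14 via wRu]
19. r, u   [&-rule on 18]
20. r & ~q, v   [[]-rule on 14 via wRv]
21. r, v   [&-rule on 20]
Accessibility: uRu, uRv, uRw, vRu, vRv, vRw, wRu, wRv, wRw
Branch closes: r and ~r both at v.
Every branch closes (one shown): valid in S5.
S4-tableau for the negation ~((~[](r & ~q) -> []~[](r & ~q)) | ~[](~q & p)):
1. ~((~[](r & ~q) -> []~[](r & ~q)) | ~[](~q & p)), u
2. ~(~[](r & ~q) -> []~[](r & ~q)), u   [~|-rule on 1]
3. [](~q & p), u   [~|-rule on 1]
4. ~[](r & ~q), u   [~->-rule on 2]
5. ~[]~[](r & ~q), u   [~->-rule on 2]
6. ~q & p, u   [[]-rule on 3 via uRu]
7. ~q, u   [&-rule on 6]
8. p, u   [&-rule on 6]
9. ~(r & ~q), v   [~[]-rule on 4: fresh world v, uRv]
10. ~q & p, v   [[]-rule on 3 via uRv]
11. ~q, v   [&-rule on 10]
12. p, v   [&-rule on 10]
13. ~r, v   [~&-rule on 9 (branches; this branch)]
14. [](r & ~q), w   [~[]-rule on 5: fresh world w, uRw]
15. ~q & p, w   [[]-rule on 3 via uRw]
16. ~q, w   [&-rule on 15]
17. p, w   [&-rule on 15]
18. r & ~q, w   [[]-rule on 14 via wRw]
19. r, w   [&-rule on 18]
Accessibility: uRu, uRv, uRw, vRv, wRw
Complete open branch: countermodel on an S4-frame, so not valid in S4, nor in K, T (the same frame is also a K-frame and a T-frame).

S5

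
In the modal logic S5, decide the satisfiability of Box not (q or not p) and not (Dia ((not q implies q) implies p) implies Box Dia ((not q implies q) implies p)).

Unsatisfiable (every branch closes)

1. Box not (q or not p) and not (Dia ((not q implies q) implies p) implies Box Dia ((not q implies q) implies p)), 0
2. Box not (q or not p), 0
3. not (Dia ((not q implies q) implies p) implies Box Dia ((not q implies q) implies p)), 0
4. Dia ((not q implies q) implies p), 0
5. not Box Dia ((not q implies q) implies p), 0
6. not (q or not p), 0
7. not q, 0
8. p, 0
9. (not q implies q) implies p, 1
10. not (q or not p), 1
11. not q, 1
12. p, 1
13. not (not q implies q), 1
14. not Dia ((not q implies q) implies p), 2
15. not (q or not p), 2
16. not q, 2
17. p, 2
18. not ((not q implies q) implies p), 0
19. not q implies q, 0
20. not p, 0
Accessibility: 0R0, 0R1, 0R2, 1R0, 1R1, 1R2, 2R0, 2R1, 2R2
Branch closes: p and not p both at 0.
(One branch shown.) All branches close.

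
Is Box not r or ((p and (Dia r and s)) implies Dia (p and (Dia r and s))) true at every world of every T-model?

Tableau for the negation not (Box not r or ((p and (Dia r and s)) implies Dia (p and (Dia r and s)))):
1. not (Box not r or ((p and (Dia r and s)) implies Dia (p and (Dia r and s)))), 0
2. not Box not r, 0
3. not ((p and (Dia r and s)) implies Dia (p and (Dia r and s))), 0
4. p and (Dia r and s), 0
5. not Dia (p and (Dia r and s)), 0
6. p, 0
7. Dia r and s, 0
8. Dia r, 0
9. s, 0
10. not (p and (Dia r and s)), 0
11. not (Dia r and s), 0
12. not Dia r, 0
13. not r, 0
14. r, 1
15. not (p and (Dia r and s)), 1
16. not r, 1
Accessibility: 0R0, 0R1, 1R1
Branch closes: r and not r both at 1.
Every branch of the negation's tableau closes; the branch above is one of them.

Valid in T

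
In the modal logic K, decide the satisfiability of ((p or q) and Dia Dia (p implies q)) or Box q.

Yes, satisfiable

1. ((p or q) and Dia Dia (p implies q)) or Box q, w0
2. Box q, w0   [or-rule on 1 (branches; this branch)]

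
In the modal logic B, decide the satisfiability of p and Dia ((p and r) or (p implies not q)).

Yes, satisfiable

1. p and Dia ((p and r) or (p implies not q)), u
2. p, u
3. Dia ((p and r) or (p implies not q)), u
4. (p and r) or (p implies not q), v
5. p implies not q, v
6. not q, v
Accessibility: uRu, uRv, vRu, vRv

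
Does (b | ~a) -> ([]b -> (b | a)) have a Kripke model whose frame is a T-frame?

1. (b | ~a) -> ([]b -> (b | a)), 0
2. []b -> (b | a), 0   [->-rule on 1 (branches; this branch)]
3. b | a, 0   [->-rule on 2 (branches; this branch)]
4. a, 0   [|-rule on 3 (branches; this branch)]
Accessibility: 0R0

Satisfiable (open branch found)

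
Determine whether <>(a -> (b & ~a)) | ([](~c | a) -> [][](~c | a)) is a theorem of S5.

Yes, valid

Tableau for the negation ~(<>(a -> (b & ~a)) | ([](~c | a) -> [][](~c | a))):
1. ~(<>(a -> (b & ~a)) | ([](~c | a) -> [][](~c | a))), w0
2. ~<>(a -> (b & ~a)), w0   [~|-rule on 1]
3. ~([](~c | a) -> [][](~c | a)), w0   [~|-rule on 1]
4. [](~c | a), w0   [~->-rule on 3]
5. ~[][](~c | a), w0   [~->-rule on 3]
6. ~(a -> (b & ~a)), w0   [~<>-rule on 2 via w0Rw0]
7. a, w0   [~->-rule on 6]
8. ~(b & ~a), w0   [~->-rule on 6]
9. ~c | a, w0   [[]-rule on 4 via w0Rw0]
10. ~[](~c | a), w1   [~[]-rule on 5: fresh world w1, w0Rw1]
11. ~(a -> (b & ~a)), w1   [~<>-rule on 2 via w0Rw1]
12. a, w1   [~->-rule on 11]
13. ~(b & ~a), w1   [~->-rule on 11]
14. ~c | a, w1   [[]-rule on 4 via w0Rw1]
15. ~(~c | a), w2   [~[]-rule on 10: fresh world w2, w1Rw2]
16. c, w2   [~|-rule on 15]
17. ~a, w2   [~|-rule on 15]
18. ~(a -> (b & ~a)), w2   [~<>-rule on 2 via w0Rw2]
19. a, w2   [~->-rule on 18]
20. ~(b & ~a), w2   [~->-rule on 18]
Accessibility: w0Rw0, w0Rw1, w0Rw2, w1Rw0, w1Rw1, w1Rw2, w2Rw0, w2Rw1, w2Rw2
Branch closes: a and ~a both at w2.
All branches of the negation close; one closing branch shown above.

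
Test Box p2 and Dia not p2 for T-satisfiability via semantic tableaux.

1. Box p2 and Dia not p2, 0
2. Box p2, 0
3. Dia not p2, 0
4. p2, 0
5. not p2, 1
6. p2, 1
Accessibility: 0R0, 0R1, 1R1
Branch closes: p2 and not p2 both at 1.
All branches of the tableau close; one closing branch shown above.

No, unsatisfiable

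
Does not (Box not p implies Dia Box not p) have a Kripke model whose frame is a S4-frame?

Unsatisfiable (every branch closes)

1. not (Box not p implies Dia Box not p), w0
2. Box not p, w0
3. not Dia Box not p, w0
4. not p, w0
5. not Box not p, w0
6. p, w1
7. not p, w1
Accessibility: w0Rw0, w0Rw1, w1Rw1
Branch closes: p and not p both at w1.
(One branch shown.) All branches close.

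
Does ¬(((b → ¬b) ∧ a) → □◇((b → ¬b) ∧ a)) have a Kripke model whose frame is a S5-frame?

1. ¬(((b → ¬b) ∧ a) → □◇((b → ¬b) ∧ a)), 0
2. (b → ¬b) ∧ a, 0
3. ¬□◇((b → ¬b) ∧ a), 0
4. b → ¬b, 0
5. a, 0
6. ¬b, 0
7. ¬◇((b → ¬b) ∧ a), 1
8. ¬((b → ¬b) ∧ a), 0
9. ¬((b → ¬b) ∧ a), 1
10. ¬(b → ¬b), 0
11. b, 0
Accessibility: 0R0, 0R1, 1R0, 1R1
Branch closes: b and ¬b both at 0.
All branches of the tableau close; one closing branch shown above.

Unsatisfiable (every branch closes)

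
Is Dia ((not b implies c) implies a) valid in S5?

Not valid

Tableau for the negation not Dia ((not b implies c) implies a):
1. not Dia ((not b implies c) implies a), w0
2. not ((not b implies c) implies a), w0
3. not b implies c, w0
4. not a, w0
5. c, w0
Accessibility: w0Rw0
The negation has an open branch (countermodel exists).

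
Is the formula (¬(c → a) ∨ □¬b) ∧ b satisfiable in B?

Satisfiable

1. (¬(c → a) ∨ □¬b) ∧ b, u
2. ¬(c → a) ∨ □¬b, u
3. b, u
4. ¬(c → a), u
5. c, u
6. ¬a, u
Accessibility: uRu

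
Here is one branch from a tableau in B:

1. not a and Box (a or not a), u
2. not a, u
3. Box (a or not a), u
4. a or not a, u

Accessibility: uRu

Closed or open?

No atom appears with both signs at the same world.

Open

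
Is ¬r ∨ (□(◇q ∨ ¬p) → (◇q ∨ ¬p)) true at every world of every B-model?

Yes, valid

Tableau for the negation ¬(¬r ∨ (□(◇q ∨ ¬p) → (◇q ∨ ¬p))):
1. ¬(¬r ∨ (□(◇q ∨ ¬p) → (◇q ∨ ¬p))), u
2. r, u
3. ¬(□(◇q ∨ ¬p) → (◇q ∨ ¬p)), u
4. □(◇q ∨ ¬p), u
5. ¬(◇q ∨ ¬p), u
6. ¬◇q, u
7. p, u
8. ◇q ∨ ¬p, u
9. ¬q, u
10. ◇q, u
11. q, v
12. ◇q ∨ ¬p, v
13. ¬q, v
Accessibility: uRu, uRv, vRu, vRv
Branch closes: q and ¬q both at v.
Every branch of the negation's tableau closes; the branch above is one of them.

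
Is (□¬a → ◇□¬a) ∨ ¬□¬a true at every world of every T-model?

Tableau for the negation ¬((□¬a → ◇□¬a) ∨ ¬□¬a):
1. ¬((□¬a → ◇□¬a) ∨ ¬□¬a), 0
2. ¬(□¬a → ◇□¬a), 0   [¬∨-rule on 1]
3. □¬a, 0   [¬∨-rule on 1]
4. ¬◇□¬a, 0   [¬→-rule on 2]
5. ¬a, 0   [□-rule on 3 via 0R0]
6. ¬□¬a, 0   [¬◇-rule on 4 via 0R0]
7. a, 1   [¬□-rule on 6: fresh world 1, 0R1]
8. ¬a, 1   [□-rule on 3 via 0R1]
Accessibility: 0R0, 0R1, 1R1
Branch closes: a and ¬a both at 1.
Every branch of the negation's tableau closes; the branch above is one of them.

Yes, valid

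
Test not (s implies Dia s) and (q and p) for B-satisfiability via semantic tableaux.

Unsatisfiable

1. not (s implies Dia s) and (q and p), w0
2. not (s implies Dia s), w0
3. q and p, w0
4. s, w0
5. not Dia s, w0
6. q, w0
7. p, w0
8. not s, w0
Accessibility: w0Rw0
Branch closes: s and not s both at w0.
(One branch shown.) All branches close.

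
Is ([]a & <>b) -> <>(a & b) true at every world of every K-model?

Valid

Tableau for the negation ~(([]a & <>b) -> <>(a & b)):
1. ~(([]a & <>b) -> <>(a & b)), w0
2. []a & <>b, w0
3. ~<>(a & b), w0
4. []a, w0
5. <>b, w0
6. b, w1
7. ~(a & b), w1
8. a, w1
9. ~b, w1
Accessibility: w0Rw1
Branch closes: b and ~b both at w1.
All branches of the negation close; one closing branch shown above.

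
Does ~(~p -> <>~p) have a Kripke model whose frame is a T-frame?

1. ~(~p -> <>~p), w0
2. ~p, w0
3. ~<>~p, w0
4. p, w0
Accessibility: w0Rw0
Branch closes: p and ~p both at w0.
All branches of the tableau close; one closing branch shown above.

Unsatisfiable (every branch closes)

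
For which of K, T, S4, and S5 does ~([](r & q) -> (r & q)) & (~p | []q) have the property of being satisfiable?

T-tableau for the formula:
1. ~([](r & q) -> (r & q)) & (~p | []q), w0
2. ~([](r & q) -> (r & q)), w0
3. ~p | []q, w0
4. [](r & q), w0
5. ~(r & q), w0
6. r & q, w0
7. r, w0
8. q, w0
9. []q, w0
10. ~q, w0
Accessibility: w0Rw0
Branch closes: q and ~q both at w0.
Every branch closes (one shown): unsatisfiable in T, hence also in S4, S5 (every S4/S5-frame is a T-frame).
K-tableau for the formula:
1. ~([](r & q) -> (r & q)) & (~p | []q), w0
2. ~([](r & q) -> (r & q)), w0
3. ~p | []q, w0
4. [](r & q), w0
5. ~(r & q), w0
6. []q, w0
7. ~q, w0
Complete open branch: satisfiable in K.

K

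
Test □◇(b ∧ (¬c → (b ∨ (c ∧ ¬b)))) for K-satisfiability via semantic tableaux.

Satisfiable (open branch found)

1. □◇(b ∧ (¬c → (b ∨ (c ∧ ¬b)))), w0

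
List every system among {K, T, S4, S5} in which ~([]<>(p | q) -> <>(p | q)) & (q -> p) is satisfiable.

K-tableau for the formula:
1. ~([]<>(p | q) -> <>(p | q)) & (q -> p), u
2. ~([]<>(p | q) -> <>(p | q)), u   [&-rule on 1]
3. q -> p, u   [&-rule on 1]
4. []<>(p | q), u   [~->-rule on 2]
5. ~<>(p | q), u   [~->-rule on 2]
6. p, u   [->-rule on 3 (branches; this branch)]
Complete open branch: satisfiable in K.
T-tableau for the formula:
1. ~([]<>(p | q) -> <>(p | q)) & (q -> p), u
2. ~([]<>(p | q) -> <>(p | q)), u   [&-rule on 1]
3. q -> p, u   [&-rule on 1]
4. []<>(p | q), u   [~->-rule on 2]
5. ~<>(p | q), u   [~->-rule on 2]
6. <>(p | q), u   [[]-rule on 4 via uRu]
7. ~(p | q), u   [~<>-rule on 5 via uRu]
8. ~p, u   [~|-rule on 7]
9. ~q, u   [~|-rule on 7]
10. p | q, v   [<>-rule on 6: fresh world v, uRv]
11. <>(p | q), v   [[]-rule on 4 via uRv]
12. ~(p | q), v   [~<>-rule on 5 via uRv]
13. ~p, v   [~|-rule on 12]
14. ~q, v   [~|-rule on 12]
15. q, v   [|-rule on 10 (branches; this branch)]
Accessibility: uRu, uRv, vRv
Branch closes: q and ~q both at v.
Every branch closes (one shown): unsatisfiable in T, hence also in S4, S5 (every S4/S5-frame is a T-frame).

K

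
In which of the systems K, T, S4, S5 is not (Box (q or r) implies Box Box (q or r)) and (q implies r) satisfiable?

T-tableau for the formula:
1. not (Box (q or r) implies Box Box (q or r)) and (q implies r), u
2. not (Box (q or r) implies Box Box (q or r)), u
3. q implies r, u
4. Box (q or r), u
5. not Box Box (q or r), u
6. q or r, u
7. r, u
8. not Box (q or r), v
9. q or r, v
10. r, v
11. not (q or r), w
12. not q, w
13. not r, w
Accessibility: uRu, uRv, vRv, vRw, wRw
Complete open branch: satisfiable in T, hence also in K (this T-model is also a K-model).
S4-tableau for the formula:
1. not (Box (q or r) implies Box Box (q or r)) and (q implies r), u
2. not (Box (q or r) implies Box Box (q or r)), u
3. q implies r, u
4. Box (q or r), u
5. not Box Box (q or r), u
6. q or r, u
7. r, u
8. not Box (q or r), v
9. q or r, v
10. r, v
11. not (q or r), w
12. not q, w
13. not r, w
14. q or r, w
15. r, w
Accessibility: uRu, uRv, uRw, vRv, vRw, wRw
Branch closes: r and not r both at w.
Every branch closes (one shown): unsatisfiable in S4, hence also in S5 (every S5-frame is an S4-frame).

K, T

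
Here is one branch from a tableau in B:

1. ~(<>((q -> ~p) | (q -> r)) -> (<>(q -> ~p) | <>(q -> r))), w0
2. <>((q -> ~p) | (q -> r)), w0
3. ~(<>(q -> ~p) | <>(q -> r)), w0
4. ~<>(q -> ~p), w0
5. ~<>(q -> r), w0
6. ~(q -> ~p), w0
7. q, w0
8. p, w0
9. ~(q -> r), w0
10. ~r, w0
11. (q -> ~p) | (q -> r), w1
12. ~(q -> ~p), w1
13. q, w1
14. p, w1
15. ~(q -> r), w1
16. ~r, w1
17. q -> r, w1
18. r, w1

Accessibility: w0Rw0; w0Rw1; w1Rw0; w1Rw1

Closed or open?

Yes, closed

Both r and ~r appear at w1.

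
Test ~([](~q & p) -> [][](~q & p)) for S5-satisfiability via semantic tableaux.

Unsatisfiable

1. ~([](~q & p) -> [][](~q & p)), u
2. [](~q & p), u
3. ~[][](~q & p), u
4. ~q & p, u
5. ~q, u
6. p, u
7. ~[](~q & p), v
8. ~q & p, v
9. ~q, v
10. p, v
11. ~(~q & p), w
12. ~q & p, w
13. ~q, w
14. p, w
15. ~p, w
Accessibility: uRu, uRv, uRw, vRu, vRv, vRw, wRu, wRv, wRw
Branch closes: p and ~p both at w.
Every branch closes; the branch above is one of them.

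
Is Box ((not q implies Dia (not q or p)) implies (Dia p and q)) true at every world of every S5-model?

Tableau for the negation not Box ((not q implies Dia (not q or p)) implies (Dia p and q)):
1. not Box ((not q implies Dia (not q or p)) implies (Dia p and q)), w0
2. not ((not q implies Dia (not q or p)) implies (Dia p and q)), w1
3. not q implies Dia (not q or p), w1
4. not (Dia p and q), w1
5. Dia (not q or p), w1
6. not q, w1
7. not q or p, w2
8. p, w2
Accessibility: w0Rw0, w0Rw1, w0Rw2, w1Rw0, w1Rw1, w1Rw2, w2Rw0, w2Rw1, w2Rw2
The negation has an open branch (countermodel exists).

Invalid (countermodel exists)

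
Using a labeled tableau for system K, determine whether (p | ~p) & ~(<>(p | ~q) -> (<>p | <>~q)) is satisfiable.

Unsatisfiable (every branch closes)

1. (p | ~p) & ~(<>(p | ~q) -> (<>p | <>~q)), u
2. p | ~p, u
3. ~(<>(p | ~q) -> (<>p | <>~q)), u
4. <>(p | ~q), u
5. ~(<>p | <>~q), u
6. ~<>p, u
7. ~<>~q, u
8. ~p, u
9. p | ~q, v
10. ~p, v
11. q, v
12. ~q, v
Accessibility: uRv
Branch closes: q and ~q both at v.
(One branch shown.) All branches close.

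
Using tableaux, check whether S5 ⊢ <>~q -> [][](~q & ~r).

Invalid (countermodel exists)

Tableau for the negation ~(<>~q -> [][](~q & ~r)):
1. ~(<>~q -> [][](~q & ~r)), w0
2. <>~q, w0
3. ~[][](~q & ~r), w0
4. ~q, w1
5. ~[](~q & ~r), w2
6. ~(~q & ~r), w3
7. r, w3
Accessibility: w0Rw0, w0Rw1, w0Rw2, w0Rw3, w1Rw0, w1Rw1, w1Rw2, w1Rw3, w2Rw0, w2Rw1, w2Rw2, w2Rw3, w3Rw0, w3Rw1, w3Rw2, w3Rw3
The negation has an open branch (countermodel exists).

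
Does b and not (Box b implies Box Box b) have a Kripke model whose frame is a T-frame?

Satisfiable (open branch found)

1. b and not (Box b implies Box Box b), 0
2. b, 0
3. not (Box b implies Box Box b), 0
4. Box b, 0
5. not Box Box b, 0
6. not Box b, 1
7. b, 1
8. not b, 2
Accessibility: 0R0, 0R1, 1R1, 1R2, 2R2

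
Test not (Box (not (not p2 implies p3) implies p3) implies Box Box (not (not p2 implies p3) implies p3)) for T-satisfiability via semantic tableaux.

Yes, satisfiable

1. not (Box (not (not p2 implies p3) implies p3) implies Box Box (not (not p2 implies p3) implies p3)), w0
2. Box (not (not p2 implies p3) implies p3), w0   [neg-implies-rule on 1]
3. not Box Box (not (not p2 implies p3) implies p3), w0   [neg-implies-rule on 1]
4. not (not p2 implies p3) implies p3, w0   [Box-rule on 2 via w0Rw0]
5. p3, w0   [implies-rule on 4 (branches; this branch)]
6. not Box (not (not p2 implies p3) implies p3), w1   [neg-Box-rule on 3: fresh world w1, w0Rw1]
7. not (not p2 implies p3) implies p3, w1   [Box-rule on 2 via w0Rw1]
8. p3, w1   [implies-rule on 7 (branches; this branch)]
9. not (not (not p2 implies p3) implies p3), w2   [neg-Box-rule on 6: fresh world w2, w1Rw2]
10. not (not p2 implies p3), w2   [neg-implies-rule on 9]
11. not p3, w2   [neg-implies-rule on 9]
12. not p2, w2   [neg-implies-rule on 10]
Accessibility: w0Rw0, w0Rw1, w1Rw1, w1Rw2, w2Rw2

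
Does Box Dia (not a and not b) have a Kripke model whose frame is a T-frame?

Satisfiable (open branch found)

1. Box Dia (not a and not b), w0
2. Dia (not a and not b), w0
3. not a and not b, w1
4. not a, w1
5. not b, w1
6. Dia (not a and not b), w1
7. not a and not b, w2
8. not a, w2
9. not b, w2
Accessibility: w0Rw0, w0Rw1, w1Rw1, w1Rw2, w2Rw2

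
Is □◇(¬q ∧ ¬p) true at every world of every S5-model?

Not valid

Tableau for the negation ¬□◇(¬q ∧ ¬p):
1. ¬□◇(¬q ∧ ¬p), w0
2. ¬◇(¬q ∧ ¬p), w1
3. ¬(¬q ∧ ¬p), w0
4. ¬(¬q ∧ ¬p), w1
5. p, w0
6. p, w1
Accessibility: w0Rw0, w0Rw1, w1Rw0, w1Rw1
The negation has an open branch (countermodel exists).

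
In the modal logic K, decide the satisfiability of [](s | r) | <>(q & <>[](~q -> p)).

Yes, satisfiable

1. [](s | r) | <>(q & <>[](~q -> p)), w0
2. <>(q & <>[](~q -> p)), w0   [|-rule on 1 (branches; this branch)]
3. q & <>[](~q -> p), w1   [<>-rule on 2: fresh world w1, w0Rw1]
4. q, w1   [&-rule on 3]
5. <>[](~q -> p), w1   [&-rule on 3]
6. [](~q -> p), w2   [<>-rule on 5: fresh world w2, w1Rw2]
Accessibility: w0Rw1, w1Rw2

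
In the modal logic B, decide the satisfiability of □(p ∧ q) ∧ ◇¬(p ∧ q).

1. □(p ∧ q) ∧ ◇¬(p ∧ q), w0
2. □(p ∧ q), w0
3. ◇¬(p ∧ q), w0
4. p ∧ q, w0
5. p, w0
6. q, w0
7. ¬(p ∧ q), w1
8. p ∧ q, w1
9. p, w1
10. q, w1
11. ¬q, w1
Accessibility: w0Rw0, w0Rw1, w1Rw0, w1Rw1
Branch closes: q and ¬q both at w1.
All branches of the tableau close; one closing branch shown above.

No, unsatisfiable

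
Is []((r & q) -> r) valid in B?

Tableau for the negation ~[]((r & q) -> r):
1. ~[]((r & q) -> r), u
2. ~((r & q) -> r), v
3. r & q, v
4. ~r, v
5. r, v
6. q, v
Accessibility: uRu, uRv, vRu, vRv
Branch closes: r and ~r both at v.
Every branch of the negation's tableau closes; the branch above is one of them.

Valid in B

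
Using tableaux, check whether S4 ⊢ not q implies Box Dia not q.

No, not valid

Tableau for the negation not (not q implies Box Dia not q):
1. not (not q implies Box Dia not q), w0
2. not q, w0
3. not Box Dia not q, w0
4. not Dia not q, w1
5. q, w1
Accessibility: w0Rw0, w0Rw1, w1Rw1
The negation has an open branch (countermodel exists).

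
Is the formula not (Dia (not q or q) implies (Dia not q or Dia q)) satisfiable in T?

1. not (Dia (not q or q) implies (Dia not q or Dia q)), 0
2. Dia (not q or q), 0
3. not (Dia not q or Dia q), 0
4. not Dia not q, 0
5. not Dia q, 0
6. q, 0
7. not q, 0
Accessibility: 0R0
Branch closes: q and not q both at 0.
(One branch shown.) All branches close.

Unsatisfiable (every branch closes)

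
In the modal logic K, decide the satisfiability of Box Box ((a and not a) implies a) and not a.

Yes, satisfiable

1. Box Box ((a and not a) implies a) and not a, u
2. Box Box ((a and not a) implies a), u
3. not a, u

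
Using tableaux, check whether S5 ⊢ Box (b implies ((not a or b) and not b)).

Invalid (countermodel exists)

Tableau for the negation not Box (b implies ((not a or b) and not b)):
1. not Box (b implies ((not a or b) and not b)), 0
2. not (b implies ((not a or b) and not b)), 1   [neg-Box-rule on 1: fresh world 1, 0R1]
3. b, 1   [neg-implies-rule on 2]
4. not ((not a or b) and not b), 1   [neg-implies-rule on 2]
Accessibility: 0R0, 0R1, 1R0, 1R1
The negation has an open branch (countermodel exists).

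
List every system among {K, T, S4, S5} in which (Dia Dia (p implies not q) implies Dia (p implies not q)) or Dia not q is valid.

S4, S5

S4-tableau for the negation not ((Dia Dia (p implies not q) implies Dia (p implies not q)) or Dia not q):
1. not ((Dia Dia (p implies not q) implies Dia (p implies not q)) or Dia not q), 0
2. not (Dia Dia (p implies not q) implies Dia (p implies not q)), 0
3. not Dia not q, 0
4. Dia Dia (p implies not q), 0
5. not Dia (p implies not q), 0
6. q, 0
7. not (p implies not q), 0
8. p, 0
9. Dia (p implies not q), 1
10. q, 1
11. not (p implies not q), 1
12. p, 1
13. p implies not q, 2
14. q, 2
15. not (p implies not q), 2
16. p, 2
17. not q, 2
Accessibility: 0R0, 0R1, 0R2, 1R1, 1R2, 2R2
Branch closes: q and not q both at 2.
Every branch closes (one shown): valid in S4, hence also in S5 (every theorem of S4 is a theorem of S5).
T-tableau for the negation not ((Dia Dia (p implies not q) implies Dia (p implies not q)) or Dia not q):
1. not ((Dia Dia (p implies not q) implies Dia (p implies not q)) or Dia not q), 0
2. not (Dia Dia (p implies not q) implies Dia (p implies not q)), 0
3. not Dia not q, 0
4. Dia Dia (p implies not q), 0
5. not Dia (p implies not q), 0
6. q, 0
7. not (p implies not q), 0
8. p, 0
9. Dia (p implies not q), 1
10. q, 1
11. not (p implies not q), 1
12. p, 1
13. p implies not q, 2
14. not q, 2
Accessibility: 0R0, 0R1, 1R1, 1R2, 2R2
Complete open branch: countermodel on a T-frame, so not valid in T, nor in K (the same frame is also a K-frame).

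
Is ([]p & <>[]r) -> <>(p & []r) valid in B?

Yes, valid

Tableau for the negation ~(([]p & <>[]r) -> <>(p & []r)):
1. ~(([]p & <>[]r) -> <>(p & []r)), w0
2. []p & <>[]r, w0
3. ~<>(p & []r), w0
4. []p, w0
5. <>[]r, w0
6. ~(p & []r), w0
7. p, w0
8. ~[]r, w0
9. []r, w1
10. ~(p & []r), w1
11. p, w1
12. r, w0
13. r, w1
14. ~[]r, w1
15. ~r, w2
16. ~(p & []r), w2
17. p, w2
18. ~[]r, w2
19. ~r, w3
20. r, w3
Accessibility: w0Rw0, w0Rw1, w0Rw2, w1Rw0, w1Rw1, w1Rw3, w2Rw0, w2Rw2, w3Rw1, w3Rw3
Branch closes: r and ~r both at w3.
Every branch of the negation's tableau closes; the branch above is one of them.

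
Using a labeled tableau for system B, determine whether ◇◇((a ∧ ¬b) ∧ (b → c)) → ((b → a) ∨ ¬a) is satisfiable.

Yes, satisfiable

1. ◇◇((a ∧ ¬b) ∧ (b → c)) → ((b → a) ∨ ¬a), u
2. (b → a) ∨ ¬a, u
3. ¬a, u
Accessibility: uRu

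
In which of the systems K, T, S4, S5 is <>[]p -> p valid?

S5

S5-tableau for the negation ~(<>[]p -> p):
1. ~(<>[]p -> p), 0
2. <>[]p, 0   [~->-rule on 1]
3. ~p, 0   [~->-rule on 1]
4. []p, 1   [<>-rule on 2: fresh world 1, 0R1]
5. p, 0   [[]-rule on 4 via 1R0]
Accessibility: 0R0, 0R1, 1R0, 1R1
Branch closes: p and ~p both at 0.
Every branch closes (one shown): valid in S5.
S4-tableau for the negation ~(<>[]p -> p):
1. ~(<>[]p -> p), 0
2. <>[]p, 0   [~->-rule on 1]
3. ~p, 0   [~->-rule on 1]
4. []p, 1   [<>-rule on 2: fresh world 1, 0R1]
5. p, 1   [[]-rule on 4 via 1R1]
Accessibility: 0R0, 0R1, 1R1
Complete open branch: countermodel on an S4-frame, so not valid in S4, nor in K, T (the same frame is also a K-frame and a T-frame).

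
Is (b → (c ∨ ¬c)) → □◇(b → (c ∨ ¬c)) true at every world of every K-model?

Tableau for the negation ¬((b → (c ∨ ¬c)) → □◇(b → (c ∨ ¬c))):
1. ¬((b → (c ∨ ¬c)) → □◇(b → (c ∨ ¬c))), 0
2. b → (c ∨ ¬c), 0
3. ¬□◇(b → (c ∨ ¬c)), 0
4. c ∨ ¬c, 0
5. ¬c, 0
6. ¬◇(b → (c ∨ ¬c)), 1
Accessibility: 0R1
The negation has an open branch (countermodel exists).

No, not valid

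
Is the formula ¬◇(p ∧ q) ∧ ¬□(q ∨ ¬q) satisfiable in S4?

1. ¬◇(p ∧ q) ∧ ¬□(q ∨ ¬q), u
2. ¬◇(p ∧ q), u
3. ¬□(q ∨ ¬q), u
4. ¬(p ∧ q), u
5. ¬q, u
6. ¬(q ∨ ¬q), v
7. ¬q, v
8. q, v
Accessibility: uRu, uRv, vRv
Branch closes: q and ¬q both at v.
(One branch shown.) All branches close.

Unsatisfiable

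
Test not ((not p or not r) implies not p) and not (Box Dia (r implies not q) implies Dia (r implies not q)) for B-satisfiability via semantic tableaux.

1. not ((not p or not r) implies not p) and not (Box Dia (r implies not q) implies Dia (r implies not q)), w0
2. not ((not p or not r) implies not p), w0
3. not (Box Dia (r implies not q) implies Dia (r implies not q)), w0
4. not p or not r, w0
5. p, w0
6. Box Dia (r implies not q), w0
7. not Dia (r implies not q), w0
8. Dia (r implies not q), w0
9. not (r implies not q), w0
10. r, w0
11. q, w0
12. not r, w0
Accessibility: w0Rw0
Branch closes: r and not r both at w0.
Every branch closes; the branch above is one of them.

No, unsatisfiable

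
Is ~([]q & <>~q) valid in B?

Tableau for the negation []q & <>~q:
1. []q & <>~q, w0
2. []q, w0   [&-rule on 1]
3. <>~q, w0   [&-rule on 1]
4. q, w0   [[]-rule on 2 via w0Rw0]
5. ~q, w1   [<>-rule on 3: fresh world w1, w0Rw1]
6. q, w1   [[]-rule on 2 via w0Rw1]
Accessibility: w0Rw0, w0Rw1, w1Rw0, w1Rw1
Branch closes: q and ~q both at w1.
Every branch of the negation's tableau closes; the branch above is one of them.

Valid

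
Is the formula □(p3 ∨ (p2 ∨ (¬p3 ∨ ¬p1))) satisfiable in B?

1. □(p3 ∨ (p2 ∨ (¬p3 ∨ ¬p1))), 0
2. p3 ∨ (p2 ∨ (¬p3 ∨ ¬p1)), 0
3. p2 ∨ (¬p3 ∨ ¬p1), 0
4. ¬p3 ∨ ¬p1, 0
5. ¬p1, 0
Accessibility: 0R0

Yes, satisfiable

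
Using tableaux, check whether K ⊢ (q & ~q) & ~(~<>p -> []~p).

Invalid (countermodel exists)

Tableau for the negation ~((q & ~q) & ~(~<>p -> []~p)):
1. ~((q & ~q) & ~(~<>p -> []~p)), 0
2. ~<>p -> []~p, 0
3. []~p, 0
The negation has an open branch (countermodel exists).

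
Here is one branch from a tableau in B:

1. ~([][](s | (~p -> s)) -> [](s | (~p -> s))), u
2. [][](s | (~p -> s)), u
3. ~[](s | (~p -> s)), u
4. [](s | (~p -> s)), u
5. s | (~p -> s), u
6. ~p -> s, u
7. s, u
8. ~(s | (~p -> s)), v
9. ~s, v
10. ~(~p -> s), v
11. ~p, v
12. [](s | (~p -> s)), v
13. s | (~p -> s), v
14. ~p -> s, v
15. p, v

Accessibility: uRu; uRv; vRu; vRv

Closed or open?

Yes, closed

Both p and ~p appear at v.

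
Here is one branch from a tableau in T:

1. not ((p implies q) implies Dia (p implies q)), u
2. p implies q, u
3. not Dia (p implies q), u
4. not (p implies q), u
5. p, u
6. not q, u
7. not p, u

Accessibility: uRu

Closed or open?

Both p and not p appear at u.

Closed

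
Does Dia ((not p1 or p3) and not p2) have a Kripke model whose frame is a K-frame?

1. Dia ((not p1 or p3) and not p2), u
2. (not p1 or p3) and not p2, v   [Dia-rule on 1: fresh world v, uRv]
3. not p1 or p3, v   [and-rule on 2]
4. not p2, v   [and-rule on 2]
5. p3, v   [or-rule on 3 (branches; this branch)]
Accessibility: uRv

Satisfiable (open branch found)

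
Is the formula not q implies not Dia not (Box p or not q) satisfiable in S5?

1. not q implies not Dia not (Box p or not q), 0
2. not Dia not (Box p or not q), 0   [implies-rule on 1 (branches; this branch)]
3. Box p or not q, 0   [neg-Dia-rule on 2 via 0R0]
4. not q, 0   [or-rule on 3 (branches; this branch)]
Accessibility: 0R0

Satisfiable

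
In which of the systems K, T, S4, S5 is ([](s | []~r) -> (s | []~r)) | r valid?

T, S4, S5

T-tableau for the negation ~(([](s | []~r) -> (s | []~r)) | r):
1. ~(([](s | []~r) -> (s | []~r)) | r), u
2. ~([](s | []~r) -> (s | []~r)), u
3. ~r, u
4. [](s | []~r), u
5. ~(s | []~r), u
6. ~s, u
7. ~[]~r, u
8. s | []~r, u
9. []~r, u
10. r, v
11. s | []~r, v
12. ~r, v
Accessibility: uRu, uRv, vRv
Branch closes: r and ~r both at v.
Every branch closes (one shown): valid in T, hence also in S4, S5 (every theorem of T is a theorem of S4 and S5).
K-tableau for the negation ~(([](s | []~r) -> (s | []~r)) | r):
1. ~(([](s | []~r) -> (s | []~r)) | r), u
2. ~([](s | []~r) -> (s | []~r)), u
3. ~r, u
4. [](s | []~r), u
5. ~(s | []~r), u
6. ~s, u
7. ~[]~r, u
8. r, v
9. s | []~r, v
10. []~r, v
Accessibility: uRv
Complete open branch: countermodel on a K-frame, so not valid in K.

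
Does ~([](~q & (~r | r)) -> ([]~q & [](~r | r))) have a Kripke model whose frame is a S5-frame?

1. ~([](~q & (~r | r)) -> ([]~q & [](~r | r))), 0
2. [](~q & (~r | r)), 0
3. ~([]~q & [](~r | r)), 0
4. ~q & (~r | r), 0
5. ~q, 0
6. ~r | r, 0
7. ~[]~q, 0
8. r, 0
9. q, 1
10. ~q & (~r | r), 1
11. ~q, 1
12. ~r | r, 1
Accessibility: 0R0, 0R1, 1R0, 1R1
Branch closes: q and ~q both at 1.
Every branch closes; the branch above is one of them.

Unsatisfiable (every branch closes)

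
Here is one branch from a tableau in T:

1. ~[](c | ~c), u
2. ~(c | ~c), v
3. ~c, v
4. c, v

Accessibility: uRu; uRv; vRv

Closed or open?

Both c and ~c appear at v.

Yes, closed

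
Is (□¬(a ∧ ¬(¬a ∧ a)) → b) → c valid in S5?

No, not valid

Tableau for the negation ¬((□¬(a ∧ ¬(¬a ∧ a)) → b) → c):
1. ¬((□¬(a ∧ ¬(¬a ∧ a)) → b) → c), w0
2. □¬(a ∧ ¬(¬a ∧ a)) → b, w0
3. ¬c, w0
4. b, w0
Accessibility: w0Rw0
The negation has an open branch (countermodel exists).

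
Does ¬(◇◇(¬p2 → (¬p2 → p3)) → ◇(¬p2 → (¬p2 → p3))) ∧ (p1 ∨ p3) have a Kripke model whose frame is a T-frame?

Satisfiable (open branch found)

1. ¬(◇◇(¬p2 → (¬p2 → p3)) → ◇(¬p2 → (¬p2 → p3))) ∧ (p1 ∨ p3), w0
2. ¬(◇◇(¬p2 → (¬p2 → p3)) → ◇(¬p2 → (¬p2 → p3))), w0   [∧-rule on 1]
3. p1 ∨ p3, w0   [∧-rule on 1]
4. ◇◇(¬p2 → (¬p2 → p3)), w0   [¬→-rule on 2]
5. ¬◇(¬p2 → (¬p2 → p3)), w0   [¬→-rule on 2]
6. ¬(¬p2 → (¬p2 → p3)), w0   [¬◇-rule on 5 via w0Rw0]
7. ¬p2, w0   [¬→-rule on 6]
8. ¬(¬p2 → p3), w0   [¬→-rule on 6]
9. ¬p3, w0   [¬→-rule on 8]
10. p1, w0   [∨-rule on 3 (branches; this branch)]
11. ◇(¬p2 → (¬p2 → p3)), w1   [◇-rule on 4: fresh world w1, w0Rw1]
12. ¬(¬p2 → (¬p2 → p3)), w1   [¬◇-rule on 5 via w0Rw1]
13. ¬p2, w1   [¬→-rule on 12]
14. ¬(¬p2 → p3), w1   [¬→-rule on 12]
15. ¬p3, w1   [¬→-rule on 14]
16. ¬p2 → (¬p2 → p3), w2   [◇-rule on 11: fresh world w2, w1Rw2]
17. ¬p2 → p3, w2   [→-rule on 16 (branches; this branch)]
18. p3, w2   [→-rule on 17 (branches; this branch)]
Accessibility: w0Rw0, w0Rw1, w1Rw1, w1Rw2, w2Rw2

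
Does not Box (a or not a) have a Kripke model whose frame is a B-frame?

No, unsatisfiable

1. not Box (a or not a), w0
2. not (a or not a), w1
3. not a, w1
4. a, w1
Accessibility: w0Rw0, w0Rw1, w1Rw0, w1Rw1
Branch closes: a and not a both at w1.
(One branch shown.) All branches close.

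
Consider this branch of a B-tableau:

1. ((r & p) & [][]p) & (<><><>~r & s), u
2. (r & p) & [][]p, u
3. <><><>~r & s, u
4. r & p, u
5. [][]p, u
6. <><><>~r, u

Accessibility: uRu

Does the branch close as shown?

No world carries both an atom and its negation.

No, open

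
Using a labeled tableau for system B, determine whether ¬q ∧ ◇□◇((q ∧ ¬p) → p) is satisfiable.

1. ¬q ∧ ◇□◇((q ∧ ¬p) → p), u
2. ¬q, u
3. ◇□◇((q ∧ ¬p) → p), u
4. □◇((q ∧ ¬p) → p), v
5. ◇((q ∧ ¬p) → p), u
6. ◇((q ∧ ¬p) → p), v
7. (q ∧ ¬p) → p, w
8. p, w
9. (q ∧ ¬p) → p, x
10. ◇((q ∧ ¬p) → p), x
11. p, x
12. (q ∧ ¬p) → p, y
13. p, y
Accessibility: uRu, uRv, uRw, vRu, vRv, vRx, wRu, wRw, xRv, xRx, xRy, yRx, yRy

Satisfiable (open branch found)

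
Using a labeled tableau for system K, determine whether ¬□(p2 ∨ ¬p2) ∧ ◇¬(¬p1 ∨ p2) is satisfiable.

1. ¬□(p2 ∨ ¬p2) ∧ ◇¬(¬p1 ∨ p2), u
2. ¬□(p2 ∨ ¬p2), u
3. ◇¬(¬p1 ∨ p2), u
4. ¬(p2 ∨ ¬p2), v
5. ¬p2, v
6. p2, v
Accessibility: uRv
Branch closes: p2 and ¬p2 both at v.
Every branch closes; the branch above is one of them.

Unsatisfiable (every branch closes)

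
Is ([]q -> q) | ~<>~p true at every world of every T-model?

Valid

Tableau for the negation ~(([]q -> q) | ~<>~p):
1. ~(([]q -> q) | ~<>~p), 0
2. ~([]q -> q), 0
3. <>~p, 0
4. []q, 0
5. ~q, 0
6. q, 0
Accessibility: 0R0
Branch closes: q and ~q both at 0.
Every branch of the negation's tableau closes; the branch above is one of them.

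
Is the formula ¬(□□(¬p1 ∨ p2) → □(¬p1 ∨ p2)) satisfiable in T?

1. ¬(□□(¬p1 ∨ p2) → □(¬p1 ∨ p2)), 0
2. □□(¬p1 ∨ p2), 0
3. ¬□(¬p1 ∨ p2), 0
4. □(¬p1 ∨ p2), 0
5. ¬p1 ∨ p2, 0
6. p2, 0
7. ¬(¬p1 ∨ p2), 1
8. p1, 1
9. ¬p2, 1
10. □(¬p1 ∨ p2), 1
11. ¬p1 ∨ p2, 1
12. p2, 1
Accessibility: 0R0, 0R1, 1R1
Branch closes: p2 and ¬p2 both at 1.
All branches of the tableau close; one closing branch shown above.

Unsatisfiable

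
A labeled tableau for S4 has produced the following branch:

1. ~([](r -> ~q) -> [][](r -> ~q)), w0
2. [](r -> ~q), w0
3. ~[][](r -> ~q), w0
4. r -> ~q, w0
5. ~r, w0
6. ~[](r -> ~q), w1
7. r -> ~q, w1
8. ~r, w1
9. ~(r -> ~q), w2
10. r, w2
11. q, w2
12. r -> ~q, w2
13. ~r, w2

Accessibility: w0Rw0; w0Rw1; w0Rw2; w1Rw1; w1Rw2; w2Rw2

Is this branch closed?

Both r and ~r appear at w2.

Yes, closed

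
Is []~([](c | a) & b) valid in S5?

Tableau for the negation ~[]~([](c | a) & b):
1. ~[]~([](c | a) & b), w0
2. [](c | a) & b, w1
3. [](c | a), w1
4. b, w1
5. c | a, w0
6. c | a, w1
7. a, w0
8. a, w1
Accessibility: w0Rw0, w0Rw1, w1Rw0, w1Rw1
The negation has an open branch (countermodel exists).

Not valid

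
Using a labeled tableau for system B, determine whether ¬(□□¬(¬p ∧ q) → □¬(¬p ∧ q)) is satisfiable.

1. ¬(□□¬(¬p ∧ q) → □¬(¬p ∧ q)), 0
2. □□¬(¬p ∧ q), 0
3. ¬□¬(¬p ∧ q), 0
4. □¬(¬p ∧ q), 0
5. ¬(¬p ∧ q), 0
6. ¬q, 0
7. ¬p ∧ q, 1
8. ¬p, 1
9. q, 1
10. □¬(¬p ∧ q), 1
11. ¬(¬p ∧ q), 1
12. ¬q, 1
Accessibility: 0R0, 0R1, 1R0, 1R1
Branch closes: q and ¬q both at 1.
(One branch shown.) All branches close.

Unsatisfiable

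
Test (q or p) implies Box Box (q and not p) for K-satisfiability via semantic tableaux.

Yes, satisfiable

1. (q or p) implies Box Box (q and not p), 0
2. Box Box (q and not p), 0   [implies-rule on 1 (branches; this branch)]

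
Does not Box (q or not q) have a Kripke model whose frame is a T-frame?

Unsatisfiable

1. not Box (q or not q), 0
2. not (q or not q), 1
3. not q, 1
4. q, 1
Accessibility: 0R0, 0R1, 1R1
Branch closes: q and not q both at 1.
All branches of the tableau close; one closing branch shown above.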